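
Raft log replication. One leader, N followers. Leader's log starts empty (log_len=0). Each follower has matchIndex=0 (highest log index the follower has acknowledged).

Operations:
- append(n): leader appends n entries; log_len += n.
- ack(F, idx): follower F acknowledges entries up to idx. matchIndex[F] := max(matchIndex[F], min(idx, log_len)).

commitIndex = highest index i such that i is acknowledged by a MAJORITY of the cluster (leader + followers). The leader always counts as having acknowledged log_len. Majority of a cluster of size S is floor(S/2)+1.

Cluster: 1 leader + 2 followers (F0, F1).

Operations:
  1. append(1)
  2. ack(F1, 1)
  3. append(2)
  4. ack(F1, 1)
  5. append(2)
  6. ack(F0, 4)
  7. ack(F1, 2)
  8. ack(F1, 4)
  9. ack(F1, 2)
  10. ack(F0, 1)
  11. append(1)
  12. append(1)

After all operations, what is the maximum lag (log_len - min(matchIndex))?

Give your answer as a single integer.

Answer: 3

Derivation:
Op 1: append 1 -> log_len=1
Op 2: F1 acks idx 1 -> match: F0=0 F1=1; commitIndex=1
Op 3: append 2 -> log_len=3
Op 4: F1 acks idx 1 -> match: F0=0 F1=1; commitIndex=1
Op 5: append 2 -> log_len=5
Op 6: F0 acks idx 4 -> match: F0=4 F1=1; commitIndex=4
Op 7: F1 acks idx 2 -> match: F0=4 F1=2; commitIndex=4
Op 8: F1 acks idx 4 -> match: F0=4 F1=4; commitIndex=4
Op 9: F1 acks idx 2 -> match: F0=4 F1=4; commitIndex=4
Op 10: F0 acks idx 1 -> match: F0=4 F1=4; commitIndex=4
Op 11: append 1 -> log_len=6
Op 12: append 1 -> log_len=7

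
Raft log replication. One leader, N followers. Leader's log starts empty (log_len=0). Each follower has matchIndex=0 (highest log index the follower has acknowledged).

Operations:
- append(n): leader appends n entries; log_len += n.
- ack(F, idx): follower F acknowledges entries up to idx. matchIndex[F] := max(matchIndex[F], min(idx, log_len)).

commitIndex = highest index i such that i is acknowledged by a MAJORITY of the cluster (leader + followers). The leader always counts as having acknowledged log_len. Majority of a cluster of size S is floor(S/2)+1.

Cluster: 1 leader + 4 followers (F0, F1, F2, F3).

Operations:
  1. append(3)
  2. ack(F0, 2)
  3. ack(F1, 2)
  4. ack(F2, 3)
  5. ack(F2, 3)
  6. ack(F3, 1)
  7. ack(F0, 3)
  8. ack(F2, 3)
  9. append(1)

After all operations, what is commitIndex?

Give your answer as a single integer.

Op 1: append 3 -> log_len=3
Op 2: F0 acks idx 2 -> match: F0=2 F1=0 F2=0 F3=0; commitIndex=0
Op 3: F1 acks idx 2 -> match: F0=2 F1=2 F2=0 F3=0; commitIndex=2
Op 4: F2 acks idx 3 -> match: F0=2 F1=2 F2=3 F3=0; commitIndex=2
Op 5: F2 acks idx 3 -> match: F0=2 F1=2 F2=3 F3=0; commitIndex=2
Op 6: F3 acks idx 1 -> match: F0=2 F1=2 F2=3 F3=1; commitIndex=2
Op 7: F0 acks idx 3 -> match: F0=3 F1=2 F2=3 F3=1; commitIndex=3
Op 8: F2 acks idx 3 -> match: F0=3 F1=2 F2=3 F3=1; commitIndex=3
Op 9: append 1 -> log_len=4

Answer: 3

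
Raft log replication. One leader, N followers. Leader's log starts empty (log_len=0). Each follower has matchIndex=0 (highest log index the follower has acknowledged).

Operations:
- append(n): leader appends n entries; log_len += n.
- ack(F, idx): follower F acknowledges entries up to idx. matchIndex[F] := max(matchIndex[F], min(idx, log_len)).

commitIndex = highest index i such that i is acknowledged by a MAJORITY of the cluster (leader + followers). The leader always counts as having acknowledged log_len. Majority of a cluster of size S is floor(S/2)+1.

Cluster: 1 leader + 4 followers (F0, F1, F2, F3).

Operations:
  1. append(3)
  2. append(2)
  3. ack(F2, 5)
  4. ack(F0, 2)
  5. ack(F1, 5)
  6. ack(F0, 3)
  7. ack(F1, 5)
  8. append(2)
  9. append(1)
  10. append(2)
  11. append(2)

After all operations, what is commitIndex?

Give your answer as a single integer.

Answer: 5

Derivation:
Op 1: append 3 -> log_len=3
Op 2: append 2 -> log_len=5
Op 3: F2 acks idx 5 -> match: F0=0 F1=0 F2=5 F3=0; commitIndex=0
Op 4: F0 acks idx 2 -> match: F0=2 F1=0 F2=5 F3=0; commitIndex=2
Op 5: F1 acks idx 5 -> match: F0=2 F1=5 F2=5 F3=0; commitIndex=5
Op 6: F0 acks idx 3 -> match: F0=3 F1=5 F2=5 F3=0; commitIndex=5
Op 7: F1 acks idx 5 -> match: F0=3 F1=5 F2=5 F3=0; commitIndex=5
Op 8: append 2 -> log_len=7
Op 9: append 1 -> log_len=8
Op 10: append 2 -> log_len=10
Op 11: append 2 -> log_len=12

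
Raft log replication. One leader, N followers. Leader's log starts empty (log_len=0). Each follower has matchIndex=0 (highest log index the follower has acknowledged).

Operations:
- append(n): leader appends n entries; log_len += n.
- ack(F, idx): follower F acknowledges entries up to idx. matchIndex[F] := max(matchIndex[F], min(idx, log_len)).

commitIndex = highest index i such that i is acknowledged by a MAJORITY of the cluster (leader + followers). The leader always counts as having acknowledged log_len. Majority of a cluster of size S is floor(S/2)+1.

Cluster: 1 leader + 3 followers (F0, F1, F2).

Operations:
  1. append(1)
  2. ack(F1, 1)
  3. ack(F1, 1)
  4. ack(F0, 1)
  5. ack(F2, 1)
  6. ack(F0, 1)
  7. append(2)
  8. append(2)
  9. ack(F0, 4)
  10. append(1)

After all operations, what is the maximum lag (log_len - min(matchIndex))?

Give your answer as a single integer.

Op 1: append 1 -> log_len=1
Op 2: F1 acks idx 1 -> match: F0=0 F1=1 F2=0; commitIndex=0
Op 3: F1 acks idx 1 -> match: F0=0 F1=1 F2=0; commitIndex=0
Op 4: F0 acks idx 1 -> match: F0=1 F1=1 F2=0; commitIndex=1
Op 5: F2 acks idx 1 -> match: F0=1 F1=1 F2=1; commitIndex=1
Op 6: F0 acks idx 1 -> match: F0=1 F1=1 F2=1; commitIndex=1
Op 7: append 2 -> log_len=3
Op 8: append 2 -> log_len=5
Op 9: F0 acks idx 4 -> match: F0=4 F1=1 F2=1; commitIndex=1
Op 10: append 1 -> log_len=6

Answer: 5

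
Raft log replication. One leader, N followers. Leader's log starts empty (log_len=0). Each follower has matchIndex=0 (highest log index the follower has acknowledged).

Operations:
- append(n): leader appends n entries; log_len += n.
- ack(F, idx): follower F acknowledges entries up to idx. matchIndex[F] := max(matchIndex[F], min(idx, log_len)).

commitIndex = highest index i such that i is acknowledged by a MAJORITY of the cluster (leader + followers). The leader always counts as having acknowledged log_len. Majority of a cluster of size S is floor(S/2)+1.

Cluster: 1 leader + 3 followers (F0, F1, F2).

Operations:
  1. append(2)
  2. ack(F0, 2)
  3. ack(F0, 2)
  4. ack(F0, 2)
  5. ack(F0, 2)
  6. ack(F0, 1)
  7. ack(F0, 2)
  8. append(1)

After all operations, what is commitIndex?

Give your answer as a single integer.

Answer: 0

Derivation:
Op 1: append 2 -> log_len=2
Op 2: F0 acks idx 2 -> match: F0=2 F1=0 F2=0; commitIndex=0
Op 3: F0 acks idx 2 -> match: F0=2 F1=0 F2=0; commitIndex=0
Op 4: F0 acks idx 2 -> match: F0=2 F1=0 F2=0; commitIndex=0
Op 5: F0 acks idx 2 -> match: F0=2 F1=0 F2=0; commitIndex=0
Op 6: F0 acks idx 1 -> match: F0=2 F1=0 F2=0; commitIndex=0
Op 7: F0 acks idx 2 -> match: F0=2 F1=0 F2=0; commitIndex=0
Op 8: append 1 -> log_len=3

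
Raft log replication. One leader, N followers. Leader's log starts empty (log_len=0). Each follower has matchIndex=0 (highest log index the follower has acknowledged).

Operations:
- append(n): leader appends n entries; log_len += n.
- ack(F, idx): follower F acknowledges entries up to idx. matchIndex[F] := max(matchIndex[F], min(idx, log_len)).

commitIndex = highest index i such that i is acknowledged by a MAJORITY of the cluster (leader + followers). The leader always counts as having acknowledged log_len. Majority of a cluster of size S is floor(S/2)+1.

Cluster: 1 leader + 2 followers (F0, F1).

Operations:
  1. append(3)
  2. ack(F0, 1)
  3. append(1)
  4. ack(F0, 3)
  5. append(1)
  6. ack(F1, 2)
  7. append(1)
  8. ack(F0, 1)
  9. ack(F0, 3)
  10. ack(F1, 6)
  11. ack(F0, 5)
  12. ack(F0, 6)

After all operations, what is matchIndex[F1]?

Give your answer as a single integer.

Answer: 6

Derivation:
Op 1: append 3 -> log_len=3
Op 2: F0 acks idx 1 -> match: F0=1 F1=0; commitIndex=1
Op 3: append 1 -> log_len=4
Op 4: F0 acks idx 3 -> match: F0=3 F1=0; commitIndex=3
Op 5: append 1 -> log_len=5
Op 6: F1 acks idx 2 -> match: F0=3 F1=2; commitIndex=3
Op 7: append 1 -> log_len=6
Op 8: F0 acks idx 1 -> match: F0=3 F1=2; commitIndex=3
Op 9: F0 acks idx 3 -> match: F0=3 F1=2; commitIndex=3
Op 10: F1 acks idx 6 -> match: F0=3 F1=6; commitIndex=6
Op 11: F0 acks idx 5 -> match: F0=5 F1=6; commitIndex=6
Op 12: F0 acks idx 6 -> match: F0=6 F1=6; commitIndex=6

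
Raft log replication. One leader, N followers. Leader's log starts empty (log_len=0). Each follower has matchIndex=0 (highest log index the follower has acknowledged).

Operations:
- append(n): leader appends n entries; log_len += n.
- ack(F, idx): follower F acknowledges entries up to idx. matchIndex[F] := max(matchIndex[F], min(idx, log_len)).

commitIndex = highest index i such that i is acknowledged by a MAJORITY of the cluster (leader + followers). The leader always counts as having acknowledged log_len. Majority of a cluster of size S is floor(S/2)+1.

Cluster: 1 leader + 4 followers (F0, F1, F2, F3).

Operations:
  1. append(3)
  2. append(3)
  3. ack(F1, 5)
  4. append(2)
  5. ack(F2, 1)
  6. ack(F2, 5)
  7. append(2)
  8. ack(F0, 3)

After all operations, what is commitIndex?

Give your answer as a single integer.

Answer: 5

Derivation:
Op 1: append 3 -> log_len=3
Op 2: append 3 -> log_len=6
Op 3: F1 acks idx 5 -> match: F0=0 F1=5 F2=0 F3=0; commitIndex=0
Op 4: append 2 -> log_len=8
Op 5: F2 acks idx 1 -> match: F0=0 F1=5 F2=1 F3=0; commitIndex=1
Op 6: F2 acks idx 5 -> match: F0=0 F1=5 F2=5 F3=0; commitIndex=5
Op 7: append 2 -> log_len=10
Op 8: F0 acks idx 3 -> match: F0=3 F1=5 F2=5 F3=0; commitIndex=5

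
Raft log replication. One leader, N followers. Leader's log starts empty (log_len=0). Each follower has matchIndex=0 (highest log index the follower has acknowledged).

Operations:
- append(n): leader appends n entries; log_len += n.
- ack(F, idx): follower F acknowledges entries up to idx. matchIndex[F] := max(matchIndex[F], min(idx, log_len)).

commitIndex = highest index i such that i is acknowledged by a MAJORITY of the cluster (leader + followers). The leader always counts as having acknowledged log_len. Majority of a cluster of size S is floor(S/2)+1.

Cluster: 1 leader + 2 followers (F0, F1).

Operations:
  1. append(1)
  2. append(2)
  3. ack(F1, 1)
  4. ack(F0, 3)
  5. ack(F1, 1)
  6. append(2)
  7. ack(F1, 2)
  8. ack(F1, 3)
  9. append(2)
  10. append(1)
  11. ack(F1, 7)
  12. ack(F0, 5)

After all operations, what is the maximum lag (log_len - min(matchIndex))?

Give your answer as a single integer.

Op 1: append 1 -> log_len=1
Op 2: append 2 -> log_len=3
Op 3: F1 acks idx 1 -> match: F0=0 F1=1; commitIndex=1
Op 4: F0 acks idx 3 -> match: F0=3 F1=1; commitIndex=3
Op 5: F1 acks idx 1 -> match: F0=3 F1=1; commitIndex=3
Op 6: append 2 -> log_len=5
Op 7: F1 acks idx 2 -> match: F0=3 F1=2; commitIndex=3
Op 8: F1 acks idx 3 -> match: F0=3 F1=3; commitIndex=3
Op 9: append 2 -> log_len=7
Op 10: append 1 -> log_len=8
Op 11: F1 acks idx 7 -> match: F0=3 F1=7; commitIndex=7
Op 12: F0 acks idx 5 -> match: F0=5 F1=7; commitIndex=7

Answer: 3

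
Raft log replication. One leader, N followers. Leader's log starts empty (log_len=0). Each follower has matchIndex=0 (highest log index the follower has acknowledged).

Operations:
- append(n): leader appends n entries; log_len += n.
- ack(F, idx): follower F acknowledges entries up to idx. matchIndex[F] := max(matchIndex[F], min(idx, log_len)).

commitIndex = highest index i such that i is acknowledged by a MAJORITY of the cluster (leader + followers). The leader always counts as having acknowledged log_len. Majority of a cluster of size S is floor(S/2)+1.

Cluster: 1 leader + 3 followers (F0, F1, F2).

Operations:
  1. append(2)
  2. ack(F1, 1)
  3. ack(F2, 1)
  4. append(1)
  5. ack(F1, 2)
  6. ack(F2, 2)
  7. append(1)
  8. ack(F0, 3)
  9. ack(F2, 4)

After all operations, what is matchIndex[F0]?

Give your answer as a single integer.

Op 1: append 2 -> log_len=2
Op 2: F1 acks idx 1 -> match: F0=0 F1=1 F2=0; commitIndex=0
Op 3: F2 acks idx 1 -> match: F0=0 F1=1 F2=1; commitIndex=1
Op 4: append 1 -> log_len=3
Op 5: F1 acks idx 2 -> match: F0=0 F1=2 F2=1; commitIndex=1
Op 6: F2 acks idx 2 -> match: F0=0 F1=2 F2=2; commitIndex=2
Op 7: append 1 -> log_len=4
Op 8: F0 acks idx 3 -> match: F0=3 F1=2 F2=2; commitIndex=2
Op 9: F2 acks idx 4 -> match: F0=3 F1=2 F2=4; commitIndex=3

Answer: 3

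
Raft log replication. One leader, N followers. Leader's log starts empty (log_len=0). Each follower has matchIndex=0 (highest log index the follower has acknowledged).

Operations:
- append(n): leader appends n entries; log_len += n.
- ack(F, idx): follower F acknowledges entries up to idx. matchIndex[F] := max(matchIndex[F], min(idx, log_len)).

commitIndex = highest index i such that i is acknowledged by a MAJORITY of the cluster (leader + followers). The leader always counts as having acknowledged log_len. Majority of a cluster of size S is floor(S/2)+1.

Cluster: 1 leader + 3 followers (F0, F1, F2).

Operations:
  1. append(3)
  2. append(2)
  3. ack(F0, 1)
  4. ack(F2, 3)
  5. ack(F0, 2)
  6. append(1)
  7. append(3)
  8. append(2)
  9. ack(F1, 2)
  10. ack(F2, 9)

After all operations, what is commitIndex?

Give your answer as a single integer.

Answer: 2

Derivation:
Op 1: append 3 -> log_len=3
Op 2: append 2 -> log_len=5
Op 3: F0 acks idx 1 -> match: F0=1 F1=0 F2=0; commitIndex=0
Op 4: F2 acks idx 3 -> match: F0=1 F1=0 F2=3; commitIndex=1
Op 5: F0 acks idx 2 -> match: F0=2 F1=0 F2=3; commitIndex=2
Op 6: append 1 -> log_len=6
Op 7: append 3 -> log_len=9
Op 8: append 2 -> log_len=11
Op 9: F1 acks idx 2 -> match: F0=2 F1=2 F2=3; commitIndex=2
Op 10: F2 acks idx 9 -> match: F0=2 F1=2 F2=9; commitIndex=2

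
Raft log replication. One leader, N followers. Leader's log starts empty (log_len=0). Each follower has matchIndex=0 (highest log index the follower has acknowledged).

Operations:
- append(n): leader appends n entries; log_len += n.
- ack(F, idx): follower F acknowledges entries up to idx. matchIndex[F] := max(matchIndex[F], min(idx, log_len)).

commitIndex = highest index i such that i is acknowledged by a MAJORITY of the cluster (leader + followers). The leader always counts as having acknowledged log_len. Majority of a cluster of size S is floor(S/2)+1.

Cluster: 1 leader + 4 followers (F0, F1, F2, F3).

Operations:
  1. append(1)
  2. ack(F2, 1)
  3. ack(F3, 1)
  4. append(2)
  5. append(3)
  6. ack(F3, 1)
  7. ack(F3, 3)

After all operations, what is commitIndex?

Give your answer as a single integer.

Answer: 1

Derivation:
Op 1: append 1 -> log_len=1
Op 2: F2 acks idx 1 -> match: F0=0 F1=0 F2=1 F3=0; commitIndex=0
Op 3: F3 acks idx 1 -> match: F0=0 F1=0 F2=1 F3=1; commitIndex=1
Op 4: append 2 -> log_len=3
Op 5: append 3 -> log_len=6
Op 6: F3 acks idx 1 -> match: F0=0 F1=0 F2=1 F3=1; commitIndex=1
Op 7: F3 acks idx 3 -> match: F0=0 F1=0 F2=1 F3=3; commitIndex=1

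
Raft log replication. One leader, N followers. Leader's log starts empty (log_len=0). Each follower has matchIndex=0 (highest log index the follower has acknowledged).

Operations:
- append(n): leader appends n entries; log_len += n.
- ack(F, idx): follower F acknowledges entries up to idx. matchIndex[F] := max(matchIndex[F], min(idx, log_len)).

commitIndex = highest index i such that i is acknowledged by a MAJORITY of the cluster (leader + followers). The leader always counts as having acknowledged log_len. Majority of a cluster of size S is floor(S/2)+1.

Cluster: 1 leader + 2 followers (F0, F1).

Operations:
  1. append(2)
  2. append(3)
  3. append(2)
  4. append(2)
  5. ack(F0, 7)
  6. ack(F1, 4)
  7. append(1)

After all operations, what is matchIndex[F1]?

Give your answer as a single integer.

Answer: 4

Derivation:
Op 1: append 2 -> log_len=2
Op 2: append 3 -> log_len=5
Op 3: append 2 -> log_len=7
Op 4: append 2 -> log_len=9
Op 5: F0 acks idx 7 -> match: F0=7 F1=0; commitIndex=7
Op 6: F1 acks idx 4 -> match: F0=7 F1=4; commitIndex=7
Op 7: append 1 -> log_len=10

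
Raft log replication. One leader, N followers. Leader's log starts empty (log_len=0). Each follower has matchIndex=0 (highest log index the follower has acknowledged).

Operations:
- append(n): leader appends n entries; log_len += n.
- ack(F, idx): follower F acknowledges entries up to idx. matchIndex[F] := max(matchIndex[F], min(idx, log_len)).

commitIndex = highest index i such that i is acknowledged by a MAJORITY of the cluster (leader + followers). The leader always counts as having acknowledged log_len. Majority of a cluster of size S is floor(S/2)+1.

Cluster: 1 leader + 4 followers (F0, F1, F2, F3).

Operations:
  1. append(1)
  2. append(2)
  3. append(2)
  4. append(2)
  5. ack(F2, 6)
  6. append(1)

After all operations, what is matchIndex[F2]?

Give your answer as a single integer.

Answer: 6

Derivation:
Op 1: append 1 -> log_len=1
Op 2: append 2 -> log_len=3
Op 3: append 2 -> log_len=5
Op 4: append 2 -> log_len=7
Op 5: F2 acks idx 6 -> match: F0=0 F1=0 F2=6 F3=0; commitIndex=0
Op 6: append 1 -> log_len=8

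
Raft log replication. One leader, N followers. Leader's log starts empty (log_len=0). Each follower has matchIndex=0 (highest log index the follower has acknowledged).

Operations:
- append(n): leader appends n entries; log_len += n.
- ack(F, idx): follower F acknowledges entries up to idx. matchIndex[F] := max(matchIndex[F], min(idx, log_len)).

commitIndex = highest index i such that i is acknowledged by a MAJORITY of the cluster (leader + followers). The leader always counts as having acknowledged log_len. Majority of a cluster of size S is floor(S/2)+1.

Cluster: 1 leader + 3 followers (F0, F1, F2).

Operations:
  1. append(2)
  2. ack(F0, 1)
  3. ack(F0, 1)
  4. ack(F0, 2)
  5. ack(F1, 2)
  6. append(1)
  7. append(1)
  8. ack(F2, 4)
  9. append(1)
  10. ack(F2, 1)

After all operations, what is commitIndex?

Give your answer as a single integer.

Answer: 2

Derivation:
Op 1: append 2 -> log_len=2
Op 2: F0 acks idx 1 -> match: F0=1 F1=0 F2=0; commitIndex=0
Op 3: F0 acks idx 1 -> match: F0=1 F1=0 F2=0; commitIndex=0
Op 4: F0 acks idx 2 -> match: F0=2 F1=0 F2=0; commitIndex=0
Op 5: F1 acks idx 2 -> match: F0=2 F1=2 F2=0; commitIndex=2
Op 6: append 1 -> log_len=3
Op 7: append 1 -> log_len=4
Op 8: F2 acks idx 4 -> match: F0=2 F1=2 F2=4; commitIndex=2
Op 9: append 1 -> log_len=5
Op 10: F2 acks idx 1 -> match: F0=2 F1=2 F2=4; commitIndex=2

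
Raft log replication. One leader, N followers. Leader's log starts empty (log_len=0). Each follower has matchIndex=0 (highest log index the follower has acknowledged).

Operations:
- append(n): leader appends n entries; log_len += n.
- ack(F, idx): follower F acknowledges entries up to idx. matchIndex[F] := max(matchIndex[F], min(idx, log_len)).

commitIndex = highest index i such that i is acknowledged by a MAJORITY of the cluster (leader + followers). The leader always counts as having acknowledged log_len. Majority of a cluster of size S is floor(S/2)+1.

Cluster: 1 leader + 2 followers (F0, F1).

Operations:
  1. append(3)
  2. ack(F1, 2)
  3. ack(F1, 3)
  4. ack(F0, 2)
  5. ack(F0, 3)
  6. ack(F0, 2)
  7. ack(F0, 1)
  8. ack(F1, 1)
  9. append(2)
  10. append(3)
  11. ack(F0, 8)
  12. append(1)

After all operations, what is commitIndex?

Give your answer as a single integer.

Op 1: append 3 -> log_len=3
Op 2: F1 acks idx 2 -> match: F0=0 F1=2; commitIndex=2
Op 3: F1 acks idx 3 -> match: F0=0 F1=3; commitIndex=3
Op 4: F0 acks idx 2 -> match: F0=2 F1=3; commitIndex=3
Op 5: F0 acks idx 3 -> match: F0=3 F1=3; commitIndex=3
Op 6: F0 acks idx 2 -> match: F0=3 F1=3; commitIndex=3
Op 7: F0 acks idx 1 -> match: F0=3 F1=3; commitIndex=3
Op 8: F1 acks idx 1 -> match: F0=3 F1=3; commitIndex=3
Op 9: append 2 -> log_len=5
Op 10: append 3 -> log_len=8
Op 11: F0 acks idx 8 -> match: F0=8 F1=3; commitIndex=8
Op 12: append 1 -> log_len=9

Answer: 8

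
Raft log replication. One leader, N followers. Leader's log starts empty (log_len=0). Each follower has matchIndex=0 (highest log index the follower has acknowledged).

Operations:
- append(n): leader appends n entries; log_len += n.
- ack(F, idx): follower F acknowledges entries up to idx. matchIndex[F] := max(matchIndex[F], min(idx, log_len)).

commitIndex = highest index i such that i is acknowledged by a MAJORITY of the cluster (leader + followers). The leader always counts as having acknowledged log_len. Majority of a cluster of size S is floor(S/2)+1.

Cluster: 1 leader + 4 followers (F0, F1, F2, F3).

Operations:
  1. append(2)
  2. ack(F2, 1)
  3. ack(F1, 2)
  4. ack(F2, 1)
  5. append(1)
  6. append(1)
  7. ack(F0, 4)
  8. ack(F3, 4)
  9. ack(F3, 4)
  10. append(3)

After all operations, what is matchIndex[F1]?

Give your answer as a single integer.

Answer: 2

Derivation:
Op 1: append 2 -> log_len=2
Op 2: F2 acks idx 1 -> match: F0=0 F1=0 F2=1 F3=0; commitIndex=0
Op 3: F1 acks idx 2 -> match: F0=0 F1=2 F2=1 F3=0; commitIndex=1
Op 4: F2 acks idx 1 -> match: F0=0 F1=2 F2=1 F3=0; commitIndex=1
Op 5: append 1 -> log_len=3
Op 6: append 1 -> log_len=4
Op 7: F0 acks idx 4 -> match: F0=4 F1=2 F2=1 F3=0; commitIndex=2
Op 8: F3 acks idx 4 -> match: F0=4 F1=2 F2=1 F3=4; commitIndex=4
Op 9: F3 acks idx 4 -> match: F0=4 F1=2 F2=1 F3=4; commitIndex=4
Op 10: append 3 -> log_len=7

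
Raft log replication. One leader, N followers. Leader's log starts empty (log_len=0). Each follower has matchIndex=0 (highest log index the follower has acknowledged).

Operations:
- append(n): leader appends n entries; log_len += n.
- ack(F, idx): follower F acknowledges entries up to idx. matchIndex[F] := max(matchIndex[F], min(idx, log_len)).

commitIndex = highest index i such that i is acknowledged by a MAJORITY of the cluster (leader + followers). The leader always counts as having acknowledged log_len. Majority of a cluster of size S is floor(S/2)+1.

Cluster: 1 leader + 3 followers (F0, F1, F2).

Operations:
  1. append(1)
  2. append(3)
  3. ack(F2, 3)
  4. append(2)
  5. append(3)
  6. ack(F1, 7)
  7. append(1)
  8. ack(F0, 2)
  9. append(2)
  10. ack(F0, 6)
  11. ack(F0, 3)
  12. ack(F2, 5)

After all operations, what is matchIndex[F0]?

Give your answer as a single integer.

Answer: 6

Derivation:
Op 1: append 1 -> log_len=1
Op 2: append 3 -> log_len=4
Op 3: F2 acks idx 3 -> match: F0=0 F1=0 F2=3; commitIndex=0
Op 4: append 2 -> log_len=6
Op 5: append 3 -> log_len=9
Op 6: F1 acks idx 7 -> match: F0=0 F1=7 F2=3; commitIndex=3
Op 7: append 1 -> log_len=10
Op 8: F0 acks idx 2 -> match: F0=2 F1=7 F2=3; commitIndex=3
Op 9: append 2 -> log_len=12
Op 10: F0 acks idx 6 -> match: F0=6 F1=7 F2=3; commitIndex=6
Op 11: F0 acks idx 3 -> match: F0=6 F1=7 F2=3; commitIndex=6
Op 12: F2 acks idx 5 -> match: F0=6 F1=7 F2=5; commitIndex=6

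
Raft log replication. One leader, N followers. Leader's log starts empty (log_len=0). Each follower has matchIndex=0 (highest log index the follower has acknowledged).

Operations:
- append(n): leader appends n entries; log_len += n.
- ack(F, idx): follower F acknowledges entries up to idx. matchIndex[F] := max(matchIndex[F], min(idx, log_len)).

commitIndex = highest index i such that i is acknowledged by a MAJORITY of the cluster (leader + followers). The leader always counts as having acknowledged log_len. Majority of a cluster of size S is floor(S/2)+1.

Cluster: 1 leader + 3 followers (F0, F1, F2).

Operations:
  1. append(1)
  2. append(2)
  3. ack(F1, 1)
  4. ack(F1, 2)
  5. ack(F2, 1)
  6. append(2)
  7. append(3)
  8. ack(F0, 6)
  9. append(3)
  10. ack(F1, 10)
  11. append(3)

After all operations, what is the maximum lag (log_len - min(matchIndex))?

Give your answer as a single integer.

Op 1: append 1 -> log_len=1
Op 2: append 2 -> log_len=3
Op 3: F1 acks idx 1 -> match: F0=0 F1=1 F2=0; commitIndex=0
Op 4: F1 acks idx 2 -> match: F0=0 F1=2 F2=0; commitIndex=0
Op 5: F2 acks idx 1 -> match: F0=0 F1=2 F2=1; commitIndex=1
Op 6: append 2 -> log_len=5
Op 7: append 3 -> log_len=8
Op 8: F0 acks idx 6 -> match: F0=6 F1=2 F2=1; commitIndex=2
Op 9: append 3 -> log_len=11
Op 10: F1 acks idx 10 -> match: F0=6 F1=10 F2=1; commitIndex=6
Op 11: append 3 -> log_len=14

Answer: 13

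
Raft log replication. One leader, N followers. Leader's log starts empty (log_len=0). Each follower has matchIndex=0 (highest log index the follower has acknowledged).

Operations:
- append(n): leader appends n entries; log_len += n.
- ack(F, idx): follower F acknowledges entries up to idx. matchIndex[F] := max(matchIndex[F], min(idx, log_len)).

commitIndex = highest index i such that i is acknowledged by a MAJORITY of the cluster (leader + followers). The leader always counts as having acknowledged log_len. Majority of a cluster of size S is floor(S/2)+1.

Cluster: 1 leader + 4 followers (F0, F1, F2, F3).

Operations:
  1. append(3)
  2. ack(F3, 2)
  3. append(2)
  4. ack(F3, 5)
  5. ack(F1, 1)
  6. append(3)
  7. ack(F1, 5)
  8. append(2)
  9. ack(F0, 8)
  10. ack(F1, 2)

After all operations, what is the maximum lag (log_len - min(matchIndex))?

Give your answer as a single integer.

Op 1: append 3 -> log_len=3
Op 2: F3 acks idx 2 -> match: F0=0 F1=0 F2=0 F3=2; commitIndex=0
Op 3: append 2 -> log_len=5
Op 4: F3 acks idx 5 -> match: F0=0 F1=0 F2=0 F3=5; commitIndex=0
Op 5: F1 acks idx 1 -> match: F0=0 F1=1 F2=0 F3=5; commitIndex=1
Op 6: append 3 -> log_len=8
Op 7: F1 acks idx 5 -> match: F0=0 F1=5 F2=0 F3=5; commitIndex=5
Op 8: append 2 -> log_len=10
Op 9: F0 acks idx 8 -> match: F0=8 F1=5 F2=0 F3=5; commitIndex=5
Op 10: F1 acks idx 2 -> match: F0=8 F1=5 F2=0 F3=5; commitIndex=5

Answer: 10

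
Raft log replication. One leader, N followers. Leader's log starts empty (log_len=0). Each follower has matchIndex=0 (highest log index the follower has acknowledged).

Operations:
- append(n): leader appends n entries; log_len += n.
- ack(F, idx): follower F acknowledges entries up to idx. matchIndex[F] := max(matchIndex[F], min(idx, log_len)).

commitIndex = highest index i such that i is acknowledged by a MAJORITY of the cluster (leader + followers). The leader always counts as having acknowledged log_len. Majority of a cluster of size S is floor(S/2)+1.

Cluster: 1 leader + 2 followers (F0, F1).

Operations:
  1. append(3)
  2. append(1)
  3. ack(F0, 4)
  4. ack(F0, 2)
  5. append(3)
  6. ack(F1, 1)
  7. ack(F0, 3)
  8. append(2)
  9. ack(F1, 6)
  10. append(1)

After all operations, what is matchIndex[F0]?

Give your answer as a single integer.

Answer: 4

Derivation:
Op 1: append 3 -> log_len=3
Op 2: append 1 -> log_len=4
Op 3: F0 acks idx 4 -> match: F0=4 F1=0; commitIndex=4
Op 4: F0 acks idx 2 -> match: F0=4 F1=0; commitIndex=4
Op 5: append 3 -> log_len=7
Op 6: F1 acks idx 1 -> match: F0=4 F1=1; commitIndex=4
Op 7: F0 acks idx 3 -> match: F0=4 F1=1; commitIndex=4
Op 8: append 2 -> log_len=9
Op 9: F1 acks idx 6 -> match: F0=4 F1=6; commitIndex=6
Op 10: append 1 -> log_len=10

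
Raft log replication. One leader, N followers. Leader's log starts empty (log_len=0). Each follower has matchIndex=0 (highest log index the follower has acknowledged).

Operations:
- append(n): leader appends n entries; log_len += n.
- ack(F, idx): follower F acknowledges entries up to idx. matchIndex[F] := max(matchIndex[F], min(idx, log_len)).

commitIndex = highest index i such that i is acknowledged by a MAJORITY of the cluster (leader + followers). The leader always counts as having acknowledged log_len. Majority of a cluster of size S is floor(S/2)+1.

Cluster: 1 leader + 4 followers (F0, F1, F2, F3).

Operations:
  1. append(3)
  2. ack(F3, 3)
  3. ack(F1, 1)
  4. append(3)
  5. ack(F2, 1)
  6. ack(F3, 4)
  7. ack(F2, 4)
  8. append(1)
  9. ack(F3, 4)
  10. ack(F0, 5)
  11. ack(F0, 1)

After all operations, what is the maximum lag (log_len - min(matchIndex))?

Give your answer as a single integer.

Op 1: append 3 -> log_len=3
Op 2: F3 acks idx 3 -> match: F0=0 F1=0 F2=0 F3=3; commitIndex=0
Op 3: F1 acks idx 1 -> match: F0=0 F1=1 F2=0 F3=3; commitIndex=1
Op 4: append 3 -> log_len=6
Op 5: F2 acks idx 1 -> match: F0=0 F1=1 F2=1 F3=3; commitIndex=1
Op 6: F3 acks idx 4 -> match: F0=0 F1=1 F2=1 F3=4; commitIndex=1
Op 7: F2 acks idx 4 -> match: F0=0 F1=1 F2=4 F3=4; commitIndex=4
Op 8: append 1 -> log_len=7
Op 9: F3 acks idx 4 -> match: F0=0 F1=1 F2=4 F3=4; commitIndex=4
Op 10: F0 acks idx 5 -> match: F0=5 F1=1 F2=4 F3=4; commitIndex=4
Op 11: F0 acks idx 1 -> match: F0=5 F1=1 F2=4 F3=4; commitIndex=4

Answer: 6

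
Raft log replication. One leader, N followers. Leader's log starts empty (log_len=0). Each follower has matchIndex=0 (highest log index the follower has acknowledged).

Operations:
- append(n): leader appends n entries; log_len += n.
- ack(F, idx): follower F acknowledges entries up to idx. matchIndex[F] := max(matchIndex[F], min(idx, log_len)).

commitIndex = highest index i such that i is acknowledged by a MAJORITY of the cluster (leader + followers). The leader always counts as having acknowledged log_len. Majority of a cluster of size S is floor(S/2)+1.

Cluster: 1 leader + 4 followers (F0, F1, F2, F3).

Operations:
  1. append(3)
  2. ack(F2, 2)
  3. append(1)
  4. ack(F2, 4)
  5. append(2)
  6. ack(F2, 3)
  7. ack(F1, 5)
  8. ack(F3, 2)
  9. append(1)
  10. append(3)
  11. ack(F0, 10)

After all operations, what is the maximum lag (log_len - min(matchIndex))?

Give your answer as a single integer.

Op 1: append 3 -> log_len=3
Op 2: F2 acks idx 2 -> match: F0=0 F1=0 F2=2 F3=0; commitIndex=0
Op 3: append 1 -> log_len=4
Op 4: F2 acks idx 4 -> match: F0=0 F1=0 F2=4 F3=0; commitIndex=0
Op 5: append 2 -> log_len=6
Op 6: F2 acks idx 3 -> match: F0=0 F1=0 F2=4 F3=0; commitIndex=0
Op 7: F1 acks idx 5 -> match: F0=0 F1=5 F2=4 F3=0; commitIndex=4
Op 8: F3 acks idx 2 -> match: F0=0 F1=5 F2=4 F3=2; commitIndex=4
Op 9: append 1 -> log_len=7
Op 10: append 3 -> log_len=10
Op 11: F0 acks idx 10 -> match: F0=10 F1=5 F2=4 F3=2; commitIndex=5

Answer: 8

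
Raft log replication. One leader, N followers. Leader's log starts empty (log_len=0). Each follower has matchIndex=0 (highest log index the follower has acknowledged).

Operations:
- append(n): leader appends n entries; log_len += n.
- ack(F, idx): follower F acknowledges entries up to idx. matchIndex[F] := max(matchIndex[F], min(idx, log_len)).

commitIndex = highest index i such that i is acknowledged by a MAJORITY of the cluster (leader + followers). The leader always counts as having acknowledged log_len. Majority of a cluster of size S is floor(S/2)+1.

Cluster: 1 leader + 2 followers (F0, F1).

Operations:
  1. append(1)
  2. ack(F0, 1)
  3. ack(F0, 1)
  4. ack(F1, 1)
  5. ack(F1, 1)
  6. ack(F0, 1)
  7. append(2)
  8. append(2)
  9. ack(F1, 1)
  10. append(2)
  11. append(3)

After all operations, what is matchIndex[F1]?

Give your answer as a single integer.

Answer: 1

Derivation:
Op 1: append 1 -> log_len=1
Op 2: F0 acks idx 1 -> match: F0=1 F1=0; commitIndex=1
Op 3: F0 acks idx 1 -> match: F0=1 F1=0; commitIndex=1
Op 4: F1 acks idx 1 -> match: F0=1 F1=1; commitIndex=1
Op 5: F1 acks idx 1 -> match: F0=1 F1=1; commitIndex=1
Op 6: F0 acks idx 1 -> match: F0=1 F1=1; commitIndex=1
Op 7: append 2 -> log_len=3
Op 8: append 2 -> log_len=5
Op 9: F1 acks idx 1 -> match: F0=1 F1=1; commitIndex=1
Op 10: append 2 -> log_len=7
Op 11: append 3 -> log_len=10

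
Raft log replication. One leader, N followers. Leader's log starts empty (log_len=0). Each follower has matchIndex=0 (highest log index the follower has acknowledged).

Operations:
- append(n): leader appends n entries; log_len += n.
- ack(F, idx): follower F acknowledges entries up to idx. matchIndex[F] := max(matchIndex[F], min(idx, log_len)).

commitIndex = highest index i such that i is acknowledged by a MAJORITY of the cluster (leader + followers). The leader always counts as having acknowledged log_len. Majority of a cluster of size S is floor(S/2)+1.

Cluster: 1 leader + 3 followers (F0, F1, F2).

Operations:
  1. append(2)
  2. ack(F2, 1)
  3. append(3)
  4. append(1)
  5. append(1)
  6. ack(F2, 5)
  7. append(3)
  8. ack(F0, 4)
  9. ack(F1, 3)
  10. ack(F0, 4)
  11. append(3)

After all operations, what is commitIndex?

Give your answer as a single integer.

Answer: 4

Derivation:
Op 1: append 2 -> log_len=2
Op 2: F2 acks idx 1 -> match: F0=0 F1=0 F2=1; commitIndex=0
Op 3: append 3 -> log_len=5
Op 4: append 1 -> log_len=6
Op 5: append 1 -> log_len=7
Op 6: F2 acks idx 5 -> match: F0=0 F1=0 F2=5; commitIndex=0
Op 7: append 3 -> log_len=10
Op 8: F0 acks idx 4 -> match: F0=4 F1=0 F2=5; commitIndex=4
Op 9: F1 acks idx 3 -> match: F0=4 F1=3 F2=5; commitIndex=4
Op 10: F0 acks idx 4 -> match: F0=4 F1=3 F2=5; commitIndex=4
Op 11: append 3 -> log_len=13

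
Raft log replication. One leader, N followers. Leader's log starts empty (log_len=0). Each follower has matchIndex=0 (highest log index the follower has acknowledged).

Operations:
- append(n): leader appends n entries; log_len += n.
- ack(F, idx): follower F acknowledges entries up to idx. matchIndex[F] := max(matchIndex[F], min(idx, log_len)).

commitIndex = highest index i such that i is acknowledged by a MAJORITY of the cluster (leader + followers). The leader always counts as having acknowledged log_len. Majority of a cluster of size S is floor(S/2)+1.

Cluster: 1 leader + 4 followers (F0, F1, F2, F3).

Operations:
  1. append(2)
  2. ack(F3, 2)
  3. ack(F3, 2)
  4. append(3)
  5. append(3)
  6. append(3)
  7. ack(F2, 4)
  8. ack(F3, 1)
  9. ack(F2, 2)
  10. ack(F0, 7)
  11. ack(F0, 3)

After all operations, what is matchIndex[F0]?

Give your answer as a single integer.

Op 1: append 2 -> log_len=2
Op 2: F3 acks idx 2 -> match: F0=0 F1=0 F2=0 F3=2; commitIndex=0
Op 3: F3 acks idx 2 -> match: F0=0 F1=0 F2=0 F3=2; commitIndex=0
Op 4: append 3 -> log_len=5
Op 5: append 3 -> log_len=8
Op 6: append 3 -> log_len=11
Op 7: F2 acks idx 4 -> match: F0=0 F1=0 F2=4 F3=2; commitIndex=2
Op 8: F3 acks idx 1 -> match: F0=0 F1=0 F2=4 F3=2; commitIndex=2
Op 9: F2 acks idx 2 -> match: F0=0 F1=0 F2=4 F3=2; commitIndex=2
Op 10: F0 acks idx 7 -> match: F0=7 F1=0 F2=4 F3=2; commitIndex=4
Op 11: F0 acks idx 3 -> match: F0=7 F1=0 F2=4 F3=2; commitIndex=4

Answer: 7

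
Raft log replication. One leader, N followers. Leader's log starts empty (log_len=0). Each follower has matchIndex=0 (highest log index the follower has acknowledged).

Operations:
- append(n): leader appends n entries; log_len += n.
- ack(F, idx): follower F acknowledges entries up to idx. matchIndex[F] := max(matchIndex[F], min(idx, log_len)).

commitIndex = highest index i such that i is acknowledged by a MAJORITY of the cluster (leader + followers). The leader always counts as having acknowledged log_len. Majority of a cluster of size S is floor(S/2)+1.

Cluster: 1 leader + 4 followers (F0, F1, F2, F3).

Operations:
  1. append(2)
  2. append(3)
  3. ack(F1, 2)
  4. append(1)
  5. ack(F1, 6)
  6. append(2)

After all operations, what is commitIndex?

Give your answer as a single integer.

Op 1: append 2 -> log_len=2
Op 2: append 3 -> log_len=5
Op 3: F1 acks idx 2 -> match: F0=0 F1=2 F2=0 F3=0; commitIndex=0
Op 4: append 1 -> log_len=6
Op 5: F1 acks idx 6 -> match: F0=0 F1=6 F2=0 F3=0; commitIndex=0
Op 6: append 2 -> log_len=8

Answer: 0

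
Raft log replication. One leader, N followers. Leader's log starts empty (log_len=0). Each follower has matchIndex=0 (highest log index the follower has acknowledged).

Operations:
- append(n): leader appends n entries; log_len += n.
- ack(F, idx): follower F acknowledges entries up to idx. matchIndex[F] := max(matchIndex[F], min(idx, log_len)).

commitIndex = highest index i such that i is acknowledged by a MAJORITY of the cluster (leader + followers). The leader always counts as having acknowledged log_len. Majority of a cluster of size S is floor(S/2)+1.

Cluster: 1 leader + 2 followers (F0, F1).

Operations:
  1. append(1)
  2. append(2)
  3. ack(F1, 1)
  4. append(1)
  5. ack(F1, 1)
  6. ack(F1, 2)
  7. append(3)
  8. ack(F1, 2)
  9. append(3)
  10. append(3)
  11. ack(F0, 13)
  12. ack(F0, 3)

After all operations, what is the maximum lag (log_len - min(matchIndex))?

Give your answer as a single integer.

Op 1: append 1 -> log_len=1
Op 2: append 2 -> log_len=3
Op 3: F1 acks idx 1 -> match: F0=0 F1=1; commitIndex=1
Op 4: append 1 -> log_len=4
Op 5: F1 acks idx 1 -> match: F0=0 F1=1; commitIndex=1
Op 6: F1 acks idx 2 -> match: F0=0 F1=2; commitIndex=2
Op 7: append 3 -> log_len=7
Op 8: F1 acks idx 2 -> match: F0=0 F1=2; commitIndex=2
Op 9: append 3 -> log_len=10
Op 10: append 3 -> log_len=13
Op 11: F0 acks idx 13 -> match: F0=13 F1=2; commitIndex=13
Op 12: F0 acks idx 3 -> match: F0=13 F1=2; commitIndex=13

Answer: 11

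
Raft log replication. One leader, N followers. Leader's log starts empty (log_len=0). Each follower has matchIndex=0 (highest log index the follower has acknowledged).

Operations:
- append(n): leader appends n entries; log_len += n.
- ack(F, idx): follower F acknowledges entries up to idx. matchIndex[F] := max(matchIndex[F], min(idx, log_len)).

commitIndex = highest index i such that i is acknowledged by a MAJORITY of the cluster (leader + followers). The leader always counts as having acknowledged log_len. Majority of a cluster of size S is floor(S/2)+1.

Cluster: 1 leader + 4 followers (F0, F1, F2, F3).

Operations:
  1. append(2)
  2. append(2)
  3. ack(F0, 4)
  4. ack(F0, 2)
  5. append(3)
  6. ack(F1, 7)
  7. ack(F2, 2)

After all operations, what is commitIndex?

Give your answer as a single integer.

Op 1: append 2 -> log_len=2
Op 2: append 2 -> log_len=4
Op 3: F0 acks idx 4 -> match: F0=4 F1=0 F2=0 F3=0; commitIndex=0
Op 4: F0 acks idx 2 -> match: F0=4 F1=0 F2=0 F3=0; commitIndex=0
Op 5: append 3 -> log_len=7
Op 6: F1 acks idx 7 -> match: F0=4 F1=7 F2=0 F3=0; commitIndex=4
Op 7: F2 acks idx 2 -> match: F0=4 F1=7 F2=2 F3=0; commitIndex=4

Answer: 4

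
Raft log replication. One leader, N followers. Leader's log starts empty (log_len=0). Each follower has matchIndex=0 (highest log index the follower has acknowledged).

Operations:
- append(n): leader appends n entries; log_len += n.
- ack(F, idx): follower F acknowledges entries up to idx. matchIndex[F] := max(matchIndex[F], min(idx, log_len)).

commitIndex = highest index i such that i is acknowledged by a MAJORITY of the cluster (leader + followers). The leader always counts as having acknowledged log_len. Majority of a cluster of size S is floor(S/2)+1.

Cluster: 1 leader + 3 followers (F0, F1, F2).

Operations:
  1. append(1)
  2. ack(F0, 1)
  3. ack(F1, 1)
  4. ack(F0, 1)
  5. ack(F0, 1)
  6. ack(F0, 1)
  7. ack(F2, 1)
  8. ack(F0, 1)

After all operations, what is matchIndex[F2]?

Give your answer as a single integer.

Op 1: append 1 -> log_len=1
Op 2: F0 acks idx 1 -> match: F0=1 F1=0 F2=0; commitIndex=0
Op 3: F1 acks idx 1 -> match: F0=1 F1=1 F2=0; commitIndex=1
Op 4: F0 acks idx 1 -> match: F0=1 F1=1 F2=0; commitIndex=1
Op 5: F0 acks idx 1 -> match: F0=1 F1=1 F2=0; commitIndex=1
Op 6: F0 acks idx 1 -> match: F0=1 F1=1 F2=0; commitIndex=1
Op 7: F2 acks idx 1 -> match: F0=1 F1=1 F2=1; commitIndex=1
Op 8: F0 acks idx 1 -> match: F0=1 F1=1 F2=1; commitIndex=1

Answer: 1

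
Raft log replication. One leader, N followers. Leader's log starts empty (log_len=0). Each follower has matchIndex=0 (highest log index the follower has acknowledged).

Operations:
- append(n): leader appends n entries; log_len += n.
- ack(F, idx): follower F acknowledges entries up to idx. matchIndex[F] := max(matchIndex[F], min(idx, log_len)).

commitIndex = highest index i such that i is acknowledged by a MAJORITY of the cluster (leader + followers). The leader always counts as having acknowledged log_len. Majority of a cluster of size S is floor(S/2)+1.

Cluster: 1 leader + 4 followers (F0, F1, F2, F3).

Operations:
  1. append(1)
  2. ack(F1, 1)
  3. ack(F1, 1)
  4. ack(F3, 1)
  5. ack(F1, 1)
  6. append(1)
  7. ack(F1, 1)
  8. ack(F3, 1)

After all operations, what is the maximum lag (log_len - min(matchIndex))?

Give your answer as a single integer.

Op 1: append 1 -> log_len=1
Op 2: F1 acks idx 1 -> match: F0=0 F1=1 F2=0 F3=0; commitIndex=0
Op 3: F1 acks idx 1 -> match: F0=0 F1=1 F2=0 F3=0; commitIndex=0
Op 4: F3 acks idx 1 -> match: F0=0 F1=1 F2=0 F3=1; commitIndex=1
Op 5: F1 acks idx 1 -> match: F0=0 F1=1 F2=0 F3=1; commitIndex=1
Op 6: append 1 -> log_len=2
Op 7: F1 acks idx 1 -> match: F0=0 F1=1 F2=0 F3=1; commitIndex=1
Op 8: F3 acks idx 1 -> match: F0=0 F1=1 F2=0 F3=1; commitIndex=1

Answer: 2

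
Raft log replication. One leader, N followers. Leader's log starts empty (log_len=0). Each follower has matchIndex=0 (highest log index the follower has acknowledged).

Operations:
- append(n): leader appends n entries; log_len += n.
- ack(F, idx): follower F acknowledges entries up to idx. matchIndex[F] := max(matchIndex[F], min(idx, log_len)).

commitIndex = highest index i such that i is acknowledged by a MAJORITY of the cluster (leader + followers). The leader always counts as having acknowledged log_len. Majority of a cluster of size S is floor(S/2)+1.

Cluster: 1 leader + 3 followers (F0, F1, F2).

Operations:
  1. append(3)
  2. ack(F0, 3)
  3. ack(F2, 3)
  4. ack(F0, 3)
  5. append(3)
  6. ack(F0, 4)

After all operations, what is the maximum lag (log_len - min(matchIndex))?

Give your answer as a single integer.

Op 1: append 3 -> log_len=3
Op 2: F0 acks idx 3 -> match: F0=3 F1=0 F2=0; commitIndex=0
Op 3: F2 acks idx 3 -> match: F0=3 F1=0 F2=3; commitIndex=3
Op 4: F0 acks idx 3 -> match: F0=3 F1=0 F2=3; commitIndex=3
Op 5: append 3 -> log_len=6
Op 6: F0 acks idx 4 -> match: F0=4 F1=0 F2=3; commitIndex=3

Answer: 6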